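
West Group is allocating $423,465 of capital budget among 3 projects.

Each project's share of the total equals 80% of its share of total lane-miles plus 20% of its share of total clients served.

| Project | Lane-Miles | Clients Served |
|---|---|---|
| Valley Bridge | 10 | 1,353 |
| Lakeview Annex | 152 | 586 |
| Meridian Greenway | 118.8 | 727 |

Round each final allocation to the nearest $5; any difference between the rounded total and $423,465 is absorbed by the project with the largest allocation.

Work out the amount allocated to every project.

Valley Bridge: $55,045 | Lakeview Annex: $202,000 | Meridian Greenway: $166,420

Lane-miles total 280.8; clients served total 2,666.
Blended shares (80% lane-miles + 20% clients served): Valley Bridge 0.1300; Lakeview Annex 0.4770; Meridian Greenway 0.3930.
Unrounded shares: Valley Bridge 55,046.39; Lakeview Annex 201,996.80; Meridian Greenway 166,421.82.
After rounding ($5): Valley Bridge $55,045; Lakeview Annex $201,995; Meridian Greenway $166,420. Sum = $423,460.
Difference $423,465 − $423,460 = +$5 applied to largest allocation (Lakeview Annex): Lakeview Annex becomes $202,000.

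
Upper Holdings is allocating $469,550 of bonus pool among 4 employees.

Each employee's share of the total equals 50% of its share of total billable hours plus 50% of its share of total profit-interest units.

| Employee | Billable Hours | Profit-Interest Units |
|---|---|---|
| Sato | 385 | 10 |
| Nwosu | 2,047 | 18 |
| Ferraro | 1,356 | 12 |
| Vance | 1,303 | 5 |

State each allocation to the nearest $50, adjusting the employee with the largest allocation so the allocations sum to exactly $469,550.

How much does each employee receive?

Sato: $69,950 · Nwosu: $188,300 · Ferraro: $125,150 · Vance: $86,150

Billable hours total 5,091; profit-interest units total 45.
Blended shares (50% billable hours + 50% profit-interest units): Sato 0.1489; Nwosu 0.4010; Ferraro 0.2665; Vance 0.1835.
Unrounded shares: Sato 69,926.76; Nwosu 188,308.83; Ferraro 125,139.55; Vance 86,174.86.
At nearest $50: Sato $69,950; Nwosu $188,300; Ferraro $125,150; Vance $86,150. Sum = $469,550.
Sum already equals the total — no adjustment.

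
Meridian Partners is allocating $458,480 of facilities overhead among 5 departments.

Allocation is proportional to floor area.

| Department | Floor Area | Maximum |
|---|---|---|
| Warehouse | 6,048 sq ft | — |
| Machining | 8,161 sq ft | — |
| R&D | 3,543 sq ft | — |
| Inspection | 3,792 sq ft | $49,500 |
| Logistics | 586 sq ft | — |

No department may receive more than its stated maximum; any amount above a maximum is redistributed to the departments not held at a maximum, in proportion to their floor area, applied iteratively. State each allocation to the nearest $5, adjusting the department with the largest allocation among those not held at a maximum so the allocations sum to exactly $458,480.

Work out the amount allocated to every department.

Warehouse: $134,885 | Machining: $182,010 | R&D: $79,015 | Inspection: $49,500 | Logistics: $13,070

Total floor area = 22,130.
Pro-rata shares before constraints: Warehouse 125,299.91; Machining 169,076.15; R&D 73,402.38; Inspection 78,561.06; Logistics 12,140.50.
Cap binds for Inspection ($49,500); remaining pool $408,980 reallocated over remaining floor area 18,338.
Remaining shares: Warehouse 134,884.45 → $134,885; Machining 182,009.26 → $182,010; R&D 79,017.13 → $79,015; Logistics 13,069.16 → $13,070.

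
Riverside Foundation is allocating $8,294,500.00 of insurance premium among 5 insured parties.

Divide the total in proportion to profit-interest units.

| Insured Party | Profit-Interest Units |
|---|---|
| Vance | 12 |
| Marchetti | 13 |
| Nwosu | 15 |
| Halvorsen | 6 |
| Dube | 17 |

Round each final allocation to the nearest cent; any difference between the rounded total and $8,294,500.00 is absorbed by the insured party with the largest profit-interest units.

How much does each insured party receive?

Profit-interest units total: 12 + 13 + 15 + 6 + 17 = 63.
Raw shares: Vance 1,579,904.7619; Marchetti 1,711,563.4921; Nwosu 1,974,880.9524; Halvorsen 789,952.3810; Dube 2,238,198.4127.
At nearest cent: Vance $1,579,904.76; Marchetti $1,711,563.49; Nwosu $1,974,880.95; Halvorsen $789,952.38; Dube $2,238,198.41. Sum = $8,294,499.99.
Difference $8,294,500.00 − $8,294,499.99 = +$0.01 applied to largest profit-interest units (Dube): Dube becomes $2,238,198.42.

Vance: $1,579,904.76; Marchetti: $1,711,563.49; Nwosu: $1,974,880.95; Halvorsen: $789,952.38; Dube: $2,238,198.42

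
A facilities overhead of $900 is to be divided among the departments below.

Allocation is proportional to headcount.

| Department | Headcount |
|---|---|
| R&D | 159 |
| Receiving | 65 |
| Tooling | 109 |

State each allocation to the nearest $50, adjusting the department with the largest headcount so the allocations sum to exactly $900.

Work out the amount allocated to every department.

Total headcount = 333.
Proportional shares: R&D 159/333 × $900 = 429.73; Receiving 65/333 × $900 = 175.68; Tooling 109/333 × $900 = 294.59.
After rounding ($50): R&D $450; Receiving $200; Tooling $300. Sum = $950.
Difference $900 − $950 = −$50 applied to largest headcount (R&D): R&D becomes $400.

R&D: $400 · Receiving: $200 · Tooling: $300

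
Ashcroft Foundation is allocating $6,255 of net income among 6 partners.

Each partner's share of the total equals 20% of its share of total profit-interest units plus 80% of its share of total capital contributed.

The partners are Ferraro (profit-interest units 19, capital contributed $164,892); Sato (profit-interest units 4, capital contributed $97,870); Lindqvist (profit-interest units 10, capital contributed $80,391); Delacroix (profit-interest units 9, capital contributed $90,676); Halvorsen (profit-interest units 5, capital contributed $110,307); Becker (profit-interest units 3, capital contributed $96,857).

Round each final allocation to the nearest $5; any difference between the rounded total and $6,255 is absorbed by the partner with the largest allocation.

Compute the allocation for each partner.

Totals — profit-interest units 50, capital contributed 640,993.
Blended shares (20% profit-interest units + 80% capital contributed): Ferraro 0.2818; Sato 0.1381; Lindqvist 0.1403; Delacroix 0.1492; Halvorsen 0.1577; Becker 0.1329.
Pro-rata amounts: Ferraro 1,762.63; Sato 864.12; Lindqvist 877.78; Delacroix 933.05; Halvorsen 986.23; Becker 831.19.
Rounded to nearest $5: Ferraro $1,765; Sato $865; Lindqvist $880; Delacroix $935; Halvorsen $985; Becker $830. Sum = $6,260.
Difference $6,255 − $6,260 = −$5 applied to largest allocation (Ferraro): Ferraro becomes $1,760.

Ferraro: $1,760 | Sato: $865 | Lindqvist: $880 | Delacroix: $935 | Halvorsen: $985 | Becker: $830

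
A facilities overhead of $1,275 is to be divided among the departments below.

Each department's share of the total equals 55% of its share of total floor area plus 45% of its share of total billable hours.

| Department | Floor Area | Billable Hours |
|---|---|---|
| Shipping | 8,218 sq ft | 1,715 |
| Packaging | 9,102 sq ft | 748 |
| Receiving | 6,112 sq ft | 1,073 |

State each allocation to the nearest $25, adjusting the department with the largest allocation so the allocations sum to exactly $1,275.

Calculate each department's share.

Totals — floor area 23,432, billable hours 3,536.
Combined weights (55% floor area + 45% billable hours): Shipping 0.4111; Packaging 0.3088; Receiving 0.2800.
Pro-rata amounts: Shipping 524.22; Packaging 393.77; Receiving 357.02.
After rounding ($25): Shipping $525; Packaging $400; Receiving $350. Sum = $1,275.
Sum already equals the total — no adjustment.

Shipping: $525 | Packaging: $400 | Receiving: $350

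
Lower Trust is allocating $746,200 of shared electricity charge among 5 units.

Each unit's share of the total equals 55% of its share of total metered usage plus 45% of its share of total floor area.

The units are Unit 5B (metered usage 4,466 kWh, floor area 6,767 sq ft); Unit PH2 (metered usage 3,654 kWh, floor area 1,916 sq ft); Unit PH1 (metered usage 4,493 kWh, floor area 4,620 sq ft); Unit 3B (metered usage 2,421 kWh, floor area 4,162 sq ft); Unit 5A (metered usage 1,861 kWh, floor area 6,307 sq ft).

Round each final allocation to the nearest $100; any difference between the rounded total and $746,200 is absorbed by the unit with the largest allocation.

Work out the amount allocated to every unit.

Unit 5B: $204,100 | Unit PH2: $115,800 | Unit PH1: $174,400 | Unit 3B: $117,600 | Unit 5A: $134,300

Totals — metered usage 16,895, floor area 23,772.
Combined weights (55% metered usage + 45% floor area): Unit 5B 0.2735; Unit PH2 0.1552; Unit PH1 0.2337; Unit 3B 0.1576; Unit 5A 0.1800.
Unrounded shares: Unit 5B 204,074.05; Unit PH2 115,826.59; Unit PH1 174,402.61; Unit 3B 117,600.54; Unit 5A 134,296.20.
At nearest $100: Unit 5B $204,100; Unit PH2 $115,800; Unit PH1 $174,400; Unit 3B $117,600; Unit 5A $134,300. Sum = $746,200.
No rounding difference to absorb.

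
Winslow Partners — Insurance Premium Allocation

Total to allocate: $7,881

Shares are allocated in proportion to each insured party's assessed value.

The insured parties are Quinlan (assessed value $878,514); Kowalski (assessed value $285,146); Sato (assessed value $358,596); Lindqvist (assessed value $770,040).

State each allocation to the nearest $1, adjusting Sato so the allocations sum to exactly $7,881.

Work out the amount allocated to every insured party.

Combined assessed value = 2,292,296.
Unrounded shares: Quinlan 878,514/2,292,296 × $7,881 = 3,020.36; Kowalski 285,146/2,292,296 × $7,881 = 980.34; Sato 358,596/2,292,296 × $7,881 = 1,232.87; Lindqvist 770,040/2,292,296 × $7,881 = 2,647.43.
Rounded to nearest $1: Quinlan $3,020; Kowalski $980; Sato $1,233; Lindqvist $2,647. Sum = $7,880.
Difference $7,881 − $7,880 = +$1 applied to Sato: Sato becomes $1,234.

Quinlan: $3,020 · Kowalski: $980 · Sato: $1,234 · Lindqvist: $2,647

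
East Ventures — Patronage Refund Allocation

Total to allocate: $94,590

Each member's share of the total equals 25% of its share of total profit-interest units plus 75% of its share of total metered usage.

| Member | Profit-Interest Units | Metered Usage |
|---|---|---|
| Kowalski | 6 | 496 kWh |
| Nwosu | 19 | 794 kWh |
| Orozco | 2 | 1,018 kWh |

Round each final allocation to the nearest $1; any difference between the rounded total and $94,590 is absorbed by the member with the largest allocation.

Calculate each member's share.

Profit-interest units total 27; metered usage total 2,308.
Composite weights (25% profit-interest units + 75% metered usage): Kowalski 0.2167; Nwosu 0.4339; Orozco 0.3493.
Unrounded shares: Kowalski 20,500.88; Nwosu 41,046.53; Orozco 33,042.60.
Rounded to nearest $1: Kowalski $20,501; Nwosu $41,047; Orozco $33,043. Sum = $94,591.
Difference $94,590 − $94,591 = −$1 applied to largest allocation (Nwosu): Nwosu becomes $41,046.

Kowalski: $20,501 · Nwosu: $41,046 · Orozco: $33,043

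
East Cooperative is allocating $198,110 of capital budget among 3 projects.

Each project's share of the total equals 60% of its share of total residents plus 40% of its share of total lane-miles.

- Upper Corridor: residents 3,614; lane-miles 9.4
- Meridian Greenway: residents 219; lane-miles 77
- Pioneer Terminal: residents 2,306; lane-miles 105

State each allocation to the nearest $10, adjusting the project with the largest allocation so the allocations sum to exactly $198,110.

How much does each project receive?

Upper Corridor: $73,870; Meridian Greenway: $36,120; Pioneer Terminal: $88,120

Totals — residents 6,139, lane-miles 191.4.
Blended shares (60% residents + 40% lane-miles): Upper Corridor 0.3729; Meridian Greenway 0.1823; Pioneer Terminal 0.4448.
Raw shares: Upper Corridor 73,867.66; Meridian Greenway 36,120.14; Pioneer Terminal 88,122.19.
After rounding ($10): Upper Corridor $73,870; Meridian Greenway $36,120; Pioneer Terminal $88,120. Sum = $198,110.
Sum already equals the total — no adjustment.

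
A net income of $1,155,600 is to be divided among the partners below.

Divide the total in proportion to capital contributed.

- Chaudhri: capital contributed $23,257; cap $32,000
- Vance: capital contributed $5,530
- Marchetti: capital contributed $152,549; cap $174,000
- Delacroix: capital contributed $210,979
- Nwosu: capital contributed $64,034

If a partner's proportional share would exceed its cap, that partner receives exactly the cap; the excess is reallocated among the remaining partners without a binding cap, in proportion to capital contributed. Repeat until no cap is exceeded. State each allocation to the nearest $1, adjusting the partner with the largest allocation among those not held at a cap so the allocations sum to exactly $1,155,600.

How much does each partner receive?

Total capital contributed = 456,349.
Proportional shares (ignoring caps): Chaudhri 58,893.06; Vance 14,003.47; Marchetti 386,295.63; Delacroix 534,256.31; Nwosu 162,151.53.
Capped: Chaudhri ($32,000), Marchetti ($174,000); balance $949,600 reallocated over remaining capital contributed 280,543.
Remaining shares: Vance 18,718.30 → $18,718; Delacroix 714,135.30 → $714,135; Nwosu 216,746.40 → $216,746.
Rounding difference +$1 applied to Delacroix → $714,136.

Chaudhri: $32,000 | Vance: $18,718 | Marchetti: $174,000 | Delacroix: $714,136 | Nwosu: $216,746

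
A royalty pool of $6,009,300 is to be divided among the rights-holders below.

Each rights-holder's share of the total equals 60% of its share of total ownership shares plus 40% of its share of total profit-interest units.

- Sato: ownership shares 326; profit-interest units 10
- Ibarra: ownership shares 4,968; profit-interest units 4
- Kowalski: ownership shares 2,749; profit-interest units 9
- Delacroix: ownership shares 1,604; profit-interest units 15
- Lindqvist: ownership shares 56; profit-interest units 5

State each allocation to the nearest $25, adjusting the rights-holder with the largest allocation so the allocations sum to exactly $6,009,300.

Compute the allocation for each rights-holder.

Sato: $680,150; Ibarra: $2,069,675; Kowalski: $1,524,625; Delacroix: $1,434,550; Lindqvist: $300,300

Ownership shares total 9,703; profit-interest units total 43.
Blended shares (60% ownership shares + 40% profit-interest units): Sato 0.1132; Ibarra 0.3444; Kowalski 0.2537; Delacroix 0.2387; Lindqvist 0.0500.
Raw shares: Sato 680,144.41; Ibarra 2,069,682.60; Kowalski 1,524,617.06; Delacroix 1,434,544.32; Lindqvist 300,311.61.
Rounded to nearest $25: Sato $680,150; Ibarra $2,069,675; Kowalski $1,524,625; Delacroix $1,434,550; Lindqvist $300,300. Sum = $6,009,300.
Sum already equals the total — no adjustment.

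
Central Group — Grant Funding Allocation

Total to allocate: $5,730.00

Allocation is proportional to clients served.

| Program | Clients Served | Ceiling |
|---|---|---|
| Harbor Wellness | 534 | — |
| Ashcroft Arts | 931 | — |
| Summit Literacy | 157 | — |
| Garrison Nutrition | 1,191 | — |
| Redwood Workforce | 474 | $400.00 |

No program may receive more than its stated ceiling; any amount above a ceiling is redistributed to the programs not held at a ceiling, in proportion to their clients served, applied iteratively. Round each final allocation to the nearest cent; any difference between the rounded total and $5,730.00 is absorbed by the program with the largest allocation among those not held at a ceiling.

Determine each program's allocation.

Harbor Wellness: $1,011.81; Ashcroft Arts: $1,764.03; Summit Literacy: $297.48; Garrison Nutrition: $2,256.68; Redwood Workforce: $400.00

Total clients served = 3,287.
Pro-rata shares before constraints: Harbor Wellness 930.8853; Ashcroft Arts 1,622.9480; Summit Literacy 273.6873; Garrison Nutrition 2,076.1880; Redwood Workforce 826.2915.
Cap binds for Redwood Workforce ($400.00); balance $5,330.00 reallocated over remaining clients served 2,813.
Shares after redistribution: Harbor Wellness 1,011.8095 → $1,011.81; Ashcroft Arts 1,764.0348 → $1,764.03; Summit Literacy 297.4796 → $297.48; Garrison Nutrition 2,256.6761 → $2,256.68.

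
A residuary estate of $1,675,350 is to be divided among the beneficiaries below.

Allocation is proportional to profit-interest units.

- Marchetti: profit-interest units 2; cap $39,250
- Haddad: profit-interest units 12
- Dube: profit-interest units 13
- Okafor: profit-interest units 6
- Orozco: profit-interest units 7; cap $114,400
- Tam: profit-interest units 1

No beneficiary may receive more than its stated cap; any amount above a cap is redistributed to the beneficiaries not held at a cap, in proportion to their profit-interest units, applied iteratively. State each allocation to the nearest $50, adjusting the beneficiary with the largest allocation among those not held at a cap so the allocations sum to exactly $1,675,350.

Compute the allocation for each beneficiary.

Marchetti: $39,250; Haddad: $570,650; Dube: $618,200; Okafor: $285,300; Orozco: $114,400; Tam: $47,550

Sum of profit-interest units: 41.
Pro-rata shares before constraints: Marchetti 81,724.39; Haddad 490,346.34; Dube 531,208.54; Okafor 245,173.17; Orozco 286,035.37; Tam 40,862.20.
Capped: Marchetti ($39,250), Orozco ($114,400); remaining pool $1,521,700 reallocated over remaining profit-interest units 32.
Remaining shares: Haddad 570,637.50 → $570,650; Dube 618,190.62 → $618,200; Okafor 285,318.75 → $285,300; Tam 47,553.12 → $47,550.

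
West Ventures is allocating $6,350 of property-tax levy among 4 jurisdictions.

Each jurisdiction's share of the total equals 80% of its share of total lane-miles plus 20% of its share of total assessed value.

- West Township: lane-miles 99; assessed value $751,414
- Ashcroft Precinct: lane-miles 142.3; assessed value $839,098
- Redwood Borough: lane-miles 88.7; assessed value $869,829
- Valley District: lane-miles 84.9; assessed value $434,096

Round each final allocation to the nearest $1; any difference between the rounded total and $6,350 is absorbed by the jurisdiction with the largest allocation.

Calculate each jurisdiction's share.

Lane-miles total 414.9; assessed value total 2,894,437.
Blended shares (80% lane-miles + 20% assessed value): West Township 0.2428; Ashcroft Precinct 0.3324; Redwood Borough 0.2311; Valley District 0.1937.
Unrounded shares: West Township 1,541.85; Ashcroft Precinct 2,110.48; Redwood Borough 1,467.69; Valley District 1,229.98.
At nearest $1: West Township $1,542; Ashcroft Precinct $2,110; Redwood Borough $1,468; Valley District $1,230. Sum = $6,350.
No rounding difference to absorb.

West Township: $1,542 · Ashcroft Precinct: $2,110 · Redwood Borough: $1,468 · Valley District: $1,230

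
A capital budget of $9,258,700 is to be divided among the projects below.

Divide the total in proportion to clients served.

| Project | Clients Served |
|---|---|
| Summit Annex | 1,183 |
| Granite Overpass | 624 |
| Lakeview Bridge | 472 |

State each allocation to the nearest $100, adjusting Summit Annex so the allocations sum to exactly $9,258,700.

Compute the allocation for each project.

Summit Annex: $4,806,000 · Granite Overpass: $2,535,100 · Lakeview Bridge: $1,917,600

Total clients served = 2,279.
Raw shares: Summit Annex 1,183/2,279 × $9,258,700 = 4,806,073.76; Granite Overpass 624/2,279 × $9,258,700 = 2,535,071.87; Lakeview Bridge 472/2,279 × $9,258,700 = 1,917,554.37.
At nearest $100: Summit Annex $4,806,100; Granite Overpass $2,535,100; Lakeview Bridge $1,917,600. Sum = $9,258,800.
Difference $9,258,700 − $9,258,800 = −$100 applied to Summit Annex: Summit Annex becomes $4,806,000.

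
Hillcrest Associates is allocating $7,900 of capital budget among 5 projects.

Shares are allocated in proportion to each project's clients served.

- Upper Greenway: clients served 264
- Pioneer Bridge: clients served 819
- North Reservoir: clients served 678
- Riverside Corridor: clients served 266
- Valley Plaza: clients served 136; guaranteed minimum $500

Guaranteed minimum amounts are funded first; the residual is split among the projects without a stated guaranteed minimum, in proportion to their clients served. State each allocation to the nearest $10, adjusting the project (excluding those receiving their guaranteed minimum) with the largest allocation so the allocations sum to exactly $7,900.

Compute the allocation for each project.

Upper Greenway: $960 | Pioneer Bridge: $2,990 | North Reservoir: $2,480 | Riverside Corridor: $970 | Valley Plaza: $500

Minimums first: Valley Plaza $500. Residual $7,400.
Residual split over remaining clients served 2,027: Upper Greenway 963.79 → $960; Pioneer Bridge 2,989.94 → $2,990; North Reservoir 2,475.19 → $2,480; Riverside Corridor 971.09 → $970.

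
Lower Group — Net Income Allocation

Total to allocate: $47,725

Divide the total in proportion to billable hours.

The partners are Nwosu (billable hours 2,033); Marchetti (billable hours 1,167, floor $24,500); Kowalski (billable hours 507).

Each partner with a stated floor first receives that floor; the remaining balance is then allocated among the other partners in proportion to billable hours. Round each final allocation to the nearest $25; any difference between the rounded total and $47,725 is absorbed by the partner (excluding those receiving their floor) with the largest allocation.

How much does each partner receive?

Nwosu: $18,600 · Marchetti: $24,500 · Kowalski: $4,625

Guaranteed amounts: Marchetti $24,500. Balance $23,225.
Balance split over remaining billable hours 2,540: Nwosu 18,589.14 → $18,600; Kowalski 4,635.86 → $4,625.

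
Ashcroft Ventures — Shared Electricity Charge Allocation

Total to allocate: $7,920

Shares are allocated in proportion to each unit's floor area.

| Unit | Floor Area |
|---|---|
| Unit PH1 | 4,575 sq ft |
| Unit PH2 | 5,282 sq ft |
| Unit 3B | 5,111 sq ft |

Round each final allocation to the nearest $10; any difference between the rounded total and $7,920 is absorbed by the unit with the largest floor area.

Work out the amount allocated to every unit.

Unit PH1: $2,420; Unit PH2: $2,800; Unit 3B: $2,700

Sum of floor area: 14,968.
Unrounded shares: Unit PH1 4,575/14,968 × $7,920 = 2,420.76; Unit PH2 5,282/14,968 × $7,920 = 2,794.86; Unit 3B 5,111/14,968 × $7,920 = 2,704.38.
Rounded to nearest $10: Unit PH1 $2,420; Unit PH2 $2,790; Unit 3B $2,700. Sum = $7,910.
Difference $7,920 − $7,910 = +$10 applied to largest floor area (Unit PH2): Unit PH2 becomes $2,800.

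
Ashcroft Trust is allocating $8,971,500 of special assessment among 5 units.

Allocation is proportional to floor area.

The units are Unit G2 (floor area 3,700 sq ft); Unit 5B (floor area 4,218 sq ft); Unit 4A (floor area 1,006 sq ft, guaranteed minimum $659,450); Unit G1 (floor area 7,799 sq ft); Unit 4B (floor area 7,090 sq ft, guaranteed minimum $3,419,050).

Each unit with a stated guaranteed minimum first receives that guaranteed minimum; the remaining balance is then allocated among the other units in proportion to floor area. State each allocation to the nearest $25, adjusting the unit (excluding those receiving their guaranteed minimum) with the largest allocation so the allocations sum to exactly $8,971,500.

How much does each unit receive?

Unit G2: $1,151,875; Unit 5B: $1,313,150; Unit 4A: $659,450; Unit G1: $2,427,975; Unit 4B: $3,419,050

Minimums first: Unit 4A $659,450; Unit 4B $3,419,050. Balance $4,893,000.
Balance split over remaining floor area 15,717: Unit G2 1,151,880.13 → $1,151,875; Unit 5B 1,313,143.35 → $1,313,150; Unit G1 2,427,976.52 → $2,427,975.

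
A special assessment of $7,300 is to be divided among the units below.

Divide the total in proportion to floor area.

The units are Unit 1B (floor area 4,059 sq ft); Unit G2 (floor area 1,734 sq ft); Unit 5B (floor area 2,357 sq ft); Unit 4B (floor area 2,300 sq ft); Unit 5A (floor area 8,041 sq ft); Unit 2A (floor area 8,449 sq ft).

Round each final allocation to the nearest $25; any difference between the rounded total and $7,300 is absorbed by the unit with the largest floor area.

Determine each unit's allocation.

Floor area total: 4,059 + 1,734 + 2,357 + 2,300 + 8,041 + 8,449 = 26,940.
Raw shares: Unit 1B 1,099.88; Unit G2 469.87; Unit 5B 638.68; Unit 4B 623.24; Unit 5A 2,178.89; Unit 2A 2,289.45.
After rounding ($25): Unit 1B $1,100; Unit G2 $475; Unit 5B $650; Unit 4B $625; Unit 5A $2,175; Unit 2A $2,300. Sum = $7,325.
Difference $7,300 − $7,325 = −$25 applied to largest floor area (Unit 2A): Unit 2A becomes $2,275.

Unit 1B: $1,100 | Unit G2: $475 | Unit 5B: $650 | Unit 4B: $625 | Unit 5A: $2,175 | Unit 2A: $2,275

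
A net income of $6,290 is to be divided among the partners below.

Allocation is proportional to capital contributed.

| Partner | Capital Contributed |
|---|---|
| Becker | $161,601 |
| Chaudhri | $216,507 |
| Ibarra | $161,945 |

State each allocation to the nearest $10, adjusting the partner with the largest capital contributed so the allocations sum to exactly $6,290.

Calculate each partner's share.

Capital contributed total: 161,601 + 216,507 + 161,945 = 540,053.
Proportional shares: Becker 1,882.17; Chaudhri 2,521.66; Ibarra 1,886.17.
At nearest $10: Becker $1,880; Chaudhri $2,520; Ibarra $1,890. Sum = $6,290.
No rounding difference to absorb.

Becker: $1,880 · Chaudhri: $2,520 · Ibarra: $1,890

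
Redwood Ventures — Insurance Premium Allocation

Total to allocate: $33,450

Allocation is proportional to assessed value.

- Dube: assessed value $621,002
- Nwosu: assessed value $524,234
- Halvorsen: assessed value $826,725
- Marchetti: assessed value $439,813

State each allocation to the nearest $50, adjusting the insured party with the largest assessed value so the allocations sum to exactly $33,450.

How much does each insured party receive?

Sum of assessed value: 2,411,774.
Pro-rata amounts: Dube 621,002/2,411,774 × $33,450 = 8,612.96; Nwosu 524,234/2,411,774 × $33,450 = 7,270.84; Halvorsen 826,725/2,411,774 × $33,450 = 11,466.23; Marchetti 439,813/2,411,774 × $33,450 = 6,099.97.
At nearest $50: Dube $8,600; Nwosu $7,250; Halvorsen $11,450; Marchetti $6,100. Sum = $33,400.
Difference $33,450 − $33,400 = +$50 applied to largest assessed value (Halvorsen): Halvorsen becomes $11,500.

Dube: $8,600; Nwosu: $7,250; Halvorsen: $11,500; Marchetti: $6,100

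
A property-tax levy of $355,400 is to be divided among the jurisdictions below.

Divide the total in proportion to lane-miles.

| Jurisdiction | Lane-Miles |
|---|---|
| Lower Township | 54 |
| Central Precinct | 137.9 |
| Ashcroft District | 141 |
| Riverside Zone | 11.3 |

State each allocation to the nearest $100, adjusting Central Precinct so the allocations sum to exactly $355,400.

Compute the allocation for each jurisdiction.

Total lane-miles = 344.2.
Proportional shares: Lower Township 54/344.2 × $355,400 = 55,757.12; Central Precinct 137.9/344.2 × $355,400 = 142,387.16; Ashcroft District 141/344.2 × $355,400 = 145,588.03; Riverside Zone 11.3/344.2 × $355,400 = 11,667.69.
At nearest $100: Lower Township $55,800; Central Precinct $142,400; Ashcroft District $145,600; Riverside Zone $11,700. Sum = $355,500.
Difference $355,400 − $355,500 = −$100 applied to Central Precinct: Central Precinct becomes $142,300.

Lower Township: $55,800 · Central Precinct: $142,300 · Ashcroft District: $145,600 · Riverside Zone: $11,700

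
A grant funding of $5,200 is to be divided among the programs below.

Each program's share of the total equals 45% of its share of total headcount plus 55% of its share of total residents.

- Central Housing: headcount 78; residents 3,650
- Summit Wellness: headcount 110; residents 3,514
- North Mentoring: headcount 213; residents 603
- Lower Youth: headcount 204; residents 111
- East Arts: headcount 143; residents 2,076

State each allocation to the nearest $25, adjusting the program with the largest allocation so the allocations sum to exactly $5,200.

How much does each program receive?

Central Housing: $1,300; Summit Wellness: $1,325; North Mentoring: $850; Lower Youth: $675; East Arts: $1,050

Totals — headcount 748, residents 9,954.
Blended shares (45% headcount + 55% residents): Central Housing 0.2486; Summit Wellness 0.2603; North Mentoring 0.1615; Lower Youth 0.1289; East Arts 0.2007.
Proportional shares: Central Housing 1,292.73; Summit Wellness 1,353.77; North Mentoring 839.59; Lower Youth 670.07; East Arts 1,043.83.
After rounding ($25): Central Housing $1,300; Summit Wellness $1,350; North Mentoring $850; Lower Youth $675; East Arts $1,050. Sum = $5,225.
Difference $5,200 − $5,225 = −$25 applied to largest allocation (Summit Wellness): Summit Wellness becomes $1,325.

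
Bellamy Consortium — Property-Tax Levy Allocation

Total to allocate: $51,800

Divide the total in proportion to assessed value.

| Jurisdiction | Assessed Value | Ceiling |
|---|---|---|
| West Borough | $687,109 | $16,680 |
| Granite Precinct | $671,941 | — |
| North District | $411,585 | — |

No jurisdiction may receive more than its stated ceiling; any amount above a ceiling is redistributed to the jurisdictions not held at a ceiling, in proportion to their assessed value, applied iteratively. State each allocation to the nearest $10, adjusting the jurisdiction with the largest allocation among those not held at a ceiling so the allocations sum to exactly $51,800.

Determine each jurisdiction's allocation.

Assessed value total: 1,770,635.
Unconstrained shares: West Borough 20,101.40; Granite Precinct 19,657.66; North District 12,040.94.
Held at cap: West Borough ($16,680); balance $35,120 reallocated over remaining assessed value 1,083,526.
Remaining shares: Granite Precinct 21,779.42 → $21,780; North District 13,340.58 → $13,340.

West Borough: $16,680 · Granite Precinct: $21,780 · North District: $13,340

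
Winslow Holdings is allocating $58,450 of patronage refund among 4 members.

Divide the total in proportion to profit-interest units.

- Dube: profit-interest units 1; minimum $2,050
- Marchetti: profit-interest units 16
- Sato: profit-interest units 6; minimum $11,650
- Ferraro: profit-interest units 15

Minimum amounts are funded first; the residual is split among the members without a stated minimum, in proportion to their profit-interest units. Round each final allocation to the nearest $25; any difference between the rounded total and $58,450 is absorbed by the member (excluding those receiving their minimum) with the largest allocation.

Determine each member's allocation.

Dube: $2,050 · Marchetti: $23,100 · Sato: $11,650 · Ferraro: $21,650

Guaranteed amounts: Dube $2,050; Sato $11,650. Remaining pool $44,750.
Remaining pool split over remaining profit-interest units 31: Marchetti 23,096.77 → $23,100; Ferraro 21,653.23 → $21,650.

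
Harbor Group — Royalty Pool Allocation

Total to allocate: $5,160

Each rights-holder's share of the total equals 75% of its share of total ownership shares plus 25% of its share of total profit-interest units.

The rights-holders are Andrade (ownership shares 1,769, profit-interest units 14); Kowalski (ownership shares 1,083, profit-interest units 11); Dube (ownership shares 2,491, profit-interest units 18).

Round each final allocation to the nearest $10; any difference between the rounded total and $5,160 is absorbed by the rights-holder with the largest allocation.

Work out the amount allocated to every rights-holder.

Andrade: $1,700 · Kowalski: $1,110 · Dube: $2,350

Ownership shares total 5,343; profit-interest units total 43.
Combined weights (75% ownership shares + 25% profit-interest units): Andrade 0.3297; Kowalski 0.2160; Dube 0.4543.
Pro-rata amounts: Andrade 1,701.31; Kowalski 1,114.43; Dube 2,344.26.
Rounded to nearest $10: Andrade $1,700; Kowalski $1,110; Dube $2,340. Sum = $5,150.
Difference $5,160 − $5,150 = +$10 applied to largest allocation (Dube): Dube becomes $2,350.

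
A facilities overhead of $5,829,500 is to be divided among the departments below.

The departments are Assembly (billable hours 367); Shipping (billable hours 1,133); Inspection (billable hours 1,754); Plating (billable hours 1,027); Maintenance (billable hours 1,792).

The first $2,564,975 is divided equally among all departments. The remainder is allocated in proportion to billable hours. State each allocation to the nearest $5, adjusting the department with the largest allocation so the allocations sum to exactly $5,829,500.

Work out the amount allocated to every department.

Equal tier: $2,564,975 ÷ 5 = $512,995 apiece.
Remainder $3,264,525 by billable hours (total 6,073): Assembly 197,279.87 → $197,280; Shipping 609,041.14 → $609,040; Inspection 942,858.04 → $942,860; Plating 552,061.12 → $552,060; Maintenance 963,284.83 → $963,285.
Totals: Assembly $512,995 + $197,280 = $710,275; Shipping $512,995 + $609,040 = $1,122,035; Inspection $512,995 + $942,860 = $1,455,855; Plating $512,995 + $552,060 = $1,065,055; Maintenance $512,995 + $963,285 = $1,476,280.

Assembly: $710,275; Shipping: $1,122,035; Inspection: $1,455,855; Plating: $1,065,055; Maintenance: $1,476,280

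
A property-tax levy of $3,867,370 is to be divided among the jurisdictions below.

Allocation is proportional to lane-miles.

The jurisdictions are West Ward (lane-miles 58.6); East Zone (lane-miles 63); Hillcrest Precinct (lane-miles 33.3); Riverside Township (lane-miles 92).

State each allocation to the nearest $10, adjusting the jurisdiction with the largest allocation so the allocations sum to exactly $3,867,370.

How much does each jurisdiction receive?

Lane-miles total: 246.9.
Proportional shares: West Ward 58.6/246.9 × $3,867,370 = 917,893.41; East Zone 63/246.9 × $3,867,370 = 986,813.73; Hillcrest Precinct 33.3/246.9 × $3,867,370 = 521,601.54; Riverside Township 92/246.9 × $3,867,370 = 1,441,061.32.
At nearest $10: West Ward $917,890; East Zone $986,810; Hillcrest Precinct $521,600; Riverside Township $1,441,060. Sum = $3,867,360.
Difference $3,867,370 − $3,867,360 = +$10 applied to largest allocation (Riverside Township): Riverside Township becomes $1,441,070.

West Ward: $917,890 | East Zone: $986,810 | Hillcrest Precinct: $521,600 | Riverside Township: $1,441,070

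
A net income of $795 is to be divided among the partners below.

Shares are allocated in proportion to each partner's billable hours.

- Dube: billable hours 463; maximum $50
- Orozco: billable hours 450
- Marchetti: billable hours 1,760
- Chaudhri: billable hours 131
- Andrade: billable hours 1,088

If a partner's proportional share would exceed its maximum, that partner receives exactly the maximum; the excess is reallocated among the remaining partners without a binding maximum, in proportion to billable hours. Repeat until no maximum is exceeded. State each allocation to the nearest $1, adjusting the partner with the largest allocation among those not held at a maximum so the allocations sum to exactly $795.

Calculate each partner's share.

Dube: $50; Orozco: $98; Marchetti: $383; Chaudhri: $28; Andrade: $236

Billable hours total: 3,892.
Unconstrained shares: Dube 94.57; Orozco 91.92; Marchetti 359.51; Chaudhri 26.76; Andrade 222.24.
Held at cap: Dube ($50); balance $745 reallocated over remaining billable hours 3,429.
Redistributed shares: Orozco 97.77 → $98; Marchetti 382.39 → $382; Chaudhri 28.46 → $28; Andrade 236.38 → $236.
Rounding difference +$1 applied to Marchetti → $383.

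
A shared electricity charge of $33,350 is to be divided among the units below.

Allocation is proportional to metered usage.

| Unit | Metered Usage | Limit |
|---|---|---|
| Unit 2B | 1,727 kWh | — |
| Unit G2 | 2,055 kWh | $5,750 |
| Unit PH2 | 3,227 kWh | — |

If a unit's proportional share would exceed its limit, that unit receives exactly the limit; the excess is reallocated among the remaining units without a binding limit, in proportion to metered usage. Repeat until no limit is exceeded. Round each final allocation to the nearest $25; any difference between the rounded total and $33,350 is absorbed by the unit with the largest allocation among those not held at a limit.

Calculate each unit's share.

Total metered usage = 7,009.
Pro-rata shares before constraints: Unit 2B 8,217.36; Unit G2 9,778.04; Unit PH2 15,354.61.
Capped: Unit G2 ($5,750); residual $27,600 reallocated over remaining metered usage 4,954.
Redistributed shares: Unit 2B 9,621.56 → $9,625; Unit PH2 17,978.44 → $17,975.

Unit 2B: $9,625 · Unit G2: $5,750 · Unit PH2: $17,975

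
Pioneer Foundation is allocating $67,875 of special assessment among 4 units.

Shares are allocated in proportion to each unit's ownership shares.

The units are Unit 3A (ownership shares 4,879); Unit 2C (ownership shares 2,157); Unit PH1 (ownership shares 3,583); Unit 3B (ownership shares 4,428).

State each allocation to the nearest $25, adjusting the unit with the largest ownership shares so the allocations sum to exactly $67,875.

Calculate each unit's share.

Sum of ownership shares: 15,047.
Pro-rata amounts: Unit 3A 4,879/15,047 × $67,875 = 22,008.51; Unit 2C 2,157/15,047 × $67,875 = 9,729.94; Unit PH1 3,583/15,047 × $67,875 = 16,162.43; Unit 3B 4,428/15,047 × $67,875 = 19,974.11.
At nearest $25: Unit 3A $22,000; Unit 2C $9,725; Unit PH1 $16,150; Unit 3B $19,975. Sum = $67,850.
Difference $67,875 − $67,850 = +$25 applied to largest ownership shares (Unit 3A): Unit 3A becomes $22,025.

Unit 3A: $22,025 · Unit 2C: $9,725 · Unit PH1: $16,150 · Unit 3B: $19,975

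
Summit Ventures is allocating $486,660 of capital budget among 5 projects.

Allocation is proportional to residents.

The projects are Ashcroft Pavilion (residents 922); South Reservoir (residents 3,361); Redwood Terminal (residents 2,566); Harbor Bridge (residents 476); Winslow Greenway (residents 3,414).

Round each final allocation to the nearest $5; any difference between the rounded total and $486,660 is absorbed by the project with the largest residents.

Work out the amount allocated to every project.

Combined residents = 10,739.
Raw shares: Ashcroft Pavilion 922/10,739 × $486,660 = 41,782.34; South Reservoir 3,361/10,739 × $486,660 = 152,310.67; Redwood Terminal 2,566/10,739 × $486,660 = 116,283.60; Harbor Bridge 476/10,739 × $486,660 = 21,570.92; Winslow Greenway 3,414/10,739 × $486,660 = 154,712.47.
Rounded to nearest $5: Ashcroft Pavilion $41,780; South Reservoir $152,310; Redwood Terminal $116,285; Harbor Bridge $21,570; Winslow Greenway $154,710. Sum = $486,655.
Difference $486,660 − $486,655 = +$5 applied to largest residents (Winslow Greenway): Winslow Greenway becomes $154,715.

Ashcroft Pavilion: $41,780; South Reservoir: $152,310; Redwood Terminal: $116,285; Harbor Bridge: $21,570; Winslow Greenway: $154,715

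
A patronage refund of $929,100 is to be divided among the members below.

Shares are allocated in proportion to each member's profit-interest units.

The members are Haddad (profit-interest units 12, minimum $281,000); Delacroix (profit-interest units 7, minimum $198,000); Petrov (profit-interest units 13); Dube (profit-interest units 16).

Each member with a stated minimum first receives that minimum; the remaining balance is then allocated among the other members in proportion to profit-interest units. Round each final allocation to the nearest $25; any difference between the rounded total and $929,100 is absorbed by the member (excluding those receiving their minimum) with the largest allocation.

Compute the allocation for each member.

Haddad: $281,000 | Delacroix: $198,000 | Petrov: $201,775 | Dube: $248,325

Fund the minimums — Haddad $281,000; Delacroix $198,000. Balance $450,100.
Balance split over remaining profit-interest units 29: Petrov 201,768.97 → $201,775; Dube 248,331.03 → $248,325.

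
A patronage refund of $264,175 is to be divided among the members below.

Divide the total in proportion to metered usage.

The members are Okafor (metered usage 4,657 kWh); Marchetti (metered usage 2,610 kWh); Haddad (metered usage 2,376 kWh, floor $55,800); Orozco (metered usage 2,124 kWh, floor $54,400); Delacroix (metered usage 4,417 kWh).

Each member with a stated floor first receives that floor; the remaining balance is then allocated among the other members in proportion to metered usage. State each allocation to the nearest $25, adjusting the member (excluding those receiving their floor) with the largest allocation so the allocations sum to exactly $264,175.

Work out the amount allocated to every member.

Okafor: $61,375 · Marchetti: $34,400 · Haddad: $55,800 · Orozco: $54,400 · Delacroix: $58,200

Guaranteed amounts: Haddad $55,800; Orozco $54,400. Balance $153,975.
Balance split over remaining metered usage 11,684: Okafor 61,371.24 → $61,375; Marchetti 34,395.31 → $34,400; Delacroix 58,208.45 → $58,200.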